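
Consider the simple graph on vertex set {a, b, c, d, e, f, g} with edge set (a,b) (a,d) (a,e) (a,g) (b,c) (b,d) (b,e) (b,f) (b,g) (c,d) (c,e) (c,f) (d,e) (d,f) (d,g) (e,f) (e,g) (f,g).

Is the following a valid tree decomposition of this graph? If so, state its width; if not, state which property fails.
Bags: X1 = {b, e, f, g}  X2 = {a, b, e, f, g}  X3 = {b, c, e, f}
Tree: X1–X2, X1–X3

A tree decomposition must satisfy three properties: every vertex lies in some bag; for every edge, both endpoints lie together in some bag; and for every vertex, the bags containing it form a connected subtree. Here vertex d appears in no bag, so the decomposition is invalid.

No — vertex d appears in no bag.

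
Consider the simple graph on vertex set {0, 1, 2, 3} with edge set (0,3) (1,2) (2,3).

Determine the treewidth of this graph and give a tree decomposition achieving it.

The largest bag has 2 vertices, giving width 1; this decomposition certifies tw(G) ≤ 1. Any graph with an edge has treewidth ≥ 1, and G has the edge 0–3. Combining the bounds, tw(G) = 1.

Treewidth 1.
One such decomposition:
Bags: B1 = {0, 3}  B2 = {2, 3}  B3 = {1, 2}
Tree: B1–B2, B2–B3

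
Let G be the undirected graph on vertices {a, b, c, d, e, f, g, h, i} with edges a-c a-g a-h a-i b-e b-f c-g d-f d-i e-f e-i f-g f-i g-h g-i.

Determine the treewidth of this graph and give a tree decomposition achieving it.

Treewidth 2.
Bags: B1 = {d, f, i}  B2 = {f, g, i}  B3 = {e, f, i}  B4 = {a, g, i}  B5 = {a, g, h}  B6 = {b, e, f}  B7 = {a, c, g}
Tree: B1–B2, B1–B3, B2–B4, B4–B5, B3–B6, B4–B7

The largest bag has 3 vertices, giving width 2; this decomposition certifies tw(G) ≤ 2. On the other hand G contains the 3-clique {a, g, h}. A clique must lie in a single bag of any decomposition, so no decomposition can have width below 2. Therefore the treewidth is 2.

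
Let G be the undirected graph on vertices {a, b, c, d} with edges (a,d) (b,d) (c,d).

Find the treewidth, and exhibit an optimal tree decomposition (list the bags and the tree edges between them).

Treewidth 1.
One optimal decomposition is:
Bags: B1 = {c, d}  B2 = {b, d}  B3 = {a, d}
Tree: B1–B2, B2–B3

Every bag has size at most 2, so the width is 2 − 1 = 1 and tw(G) ≤ 1. Since G has at least one edge (e.g. d–c), it is not an edgeless graph, so tw(G) ≥ 1. The upper and lower bounds meet at 1, so that is the treewidth.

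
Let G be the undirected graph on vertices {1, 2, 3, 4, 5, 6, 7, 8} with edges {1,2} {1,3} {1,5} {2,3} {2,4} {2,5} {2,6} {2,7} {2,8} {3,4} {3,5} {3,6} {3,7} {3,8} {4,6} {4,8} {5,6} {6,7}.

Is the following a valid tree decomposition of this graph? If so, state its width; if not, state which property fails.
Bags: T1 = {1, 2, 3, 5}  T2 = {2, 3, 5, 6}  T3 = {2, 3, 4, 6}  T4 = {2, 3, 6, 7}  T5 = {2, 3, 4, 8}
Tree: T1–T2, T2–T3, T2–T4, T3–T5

Checking the three conditions: (i) the bags cover all of {1, 2, 3, 4, 5, 6, 7, 8}; (ii) for each edge, some bag contains both endpoints; (iii) the bags containing any fixed vertex form a subtree. All hold, so the decomposition is valid with width 4 − 1 = 3.

Yes; width 3.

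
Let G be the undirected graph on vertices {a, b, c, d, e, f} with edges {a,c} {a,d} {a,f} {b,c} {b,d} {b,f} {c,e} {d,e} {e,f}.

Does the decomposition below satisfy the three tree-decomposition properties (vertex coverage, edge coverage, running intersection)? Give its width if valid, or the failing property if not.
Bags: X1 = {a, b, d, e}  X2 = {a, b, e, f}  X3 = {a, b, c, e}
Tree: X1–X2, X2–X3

Checking the three conditions: (i) the bags cover all of {a, b, c, d, e, f}; (ii) for each edge, some bag contains both endpoints; (iii) the bags containing any fixed vertex form a subtree. All hold, so the decomposition is valid with width 4 − 1 = 3.

Yes; width 3.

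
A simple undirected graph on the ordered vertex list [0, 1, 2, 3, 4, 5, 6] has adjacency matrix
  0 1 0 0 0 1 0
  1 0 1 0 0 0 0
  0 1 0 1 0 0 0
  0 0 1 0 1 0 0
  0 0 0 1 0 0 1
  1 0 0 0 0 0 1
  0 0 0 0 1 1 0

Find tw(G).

2

A width-2 tree decomposition is:
Bags: B1 = {0, 1, 5}  B2 = {1, 5, 6}  B3 = {1, 4, 6}  B4 = {1, 3, 4}  B5 = {1, 2, 3}
Tree: B1–B2, B2–B3, B3–B4, B4–B5
The largest bag has 3 vertices, giving width 2; this decomposition certifies tw(G) ≤ 2. For the lower bound, G contains the cycle 1–0–5–6–4–3–2–1, so G is not a forest; only forests have treewidth ≤ 1, hence tw(G) ≥ 2. Hence tw(G) = 2 exactly.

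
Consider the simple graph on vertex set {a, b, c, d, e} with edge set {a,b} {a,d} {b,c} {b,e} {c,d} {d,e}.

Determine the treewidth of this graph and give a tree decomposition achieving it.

Every bag has size at most 3, so the width is 3 − 1 = 2 and tw(G) ≤ 2. For the lower bound, G contains the cycle d–e–b–a–d, so G is not a forest; only forests have treewidth ≤ 1, hence tw(G) ≥ 2. Combining the bounds, tw(G) = 2.

Treewidth 2.
One optimal decomposition is:
Bags: B1 = {b, d, e}  B2 = {a, b, d}  B3 = {b, c, d}
Tree: B1–B2, B2–B3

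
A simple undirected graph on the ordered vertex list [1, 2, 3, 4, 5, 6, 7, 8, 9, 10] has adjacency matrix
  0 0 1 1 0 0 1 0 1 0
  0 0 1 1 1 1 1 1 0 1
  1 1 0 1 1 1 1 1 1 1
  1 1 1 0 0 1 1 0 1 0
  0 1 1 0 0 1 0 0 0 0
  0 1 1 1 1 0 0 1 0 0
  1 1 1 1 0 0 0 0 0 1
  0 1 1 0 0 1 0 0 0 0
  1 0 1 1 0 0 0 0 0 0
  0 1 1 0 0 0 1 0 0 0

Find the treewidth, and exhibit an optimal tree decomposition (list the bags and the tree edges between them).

Every bag has size at most 4, so the width is 4 − 1 = 3 and tw(G) ≤ 3. Conversely, {1, 3, 4, 9} is a clique of size 4, and the vertices of any clique must share a bag in every tree decomposition; so some bag has ≥ 4 vertices and tw(G) ≥ 3. Combining the bounds, tw(G) = 3.

Treewidth 3.
One such decomposition:
Bags: B1 = {2, 3, 4, 7}  B2 = {2, 3, 4, 6}  B3 = {2, 3, 7, 10}  B4 = {2, 3, 6, 8}  B5 = {1, 3, 4, 7}  B6 = {1, 3, 4, 9}  B7 = {2, 3, 5, 6}
Tree: B1–B2, B1–B3, B2–B4, B1–B5, B5–B6, B4–B7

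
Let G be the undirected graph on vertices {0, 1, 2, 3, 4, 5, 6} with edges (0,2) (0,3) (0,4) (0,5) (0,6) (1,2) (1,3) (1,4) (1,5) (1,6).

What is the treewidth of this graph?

2

A width-2 tree decomposition is:
Bags: B1 = {0, 1, 6}  B2 = {0, 1, 5}  B3 = {0, 1, 3}  B4 = {0, 1, 2}  B5 = {0, 1, 4}
Tree: B1–B2, B2–B3, B3–B4, B4–B5
Every bag has size at most 3, so the width is 3 − 1 = 2 and tw(G) ≤ 2. Since 1–6–0–5–1 is a cycle in G, G is not acyclic. Forests are exactly the graphs of treewidth ≤ 1, so tw(G) ≥ 2. Combining the bounds, tw(G) = 2.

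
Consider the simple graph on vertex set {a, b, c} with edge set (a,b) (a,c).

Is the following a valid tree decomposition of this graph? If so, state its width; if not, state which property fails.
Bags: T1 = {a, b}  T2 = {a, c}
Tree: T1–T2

Yes; width 1.

Vertex coverage: the bags together contain {a, b, c}, the full vertex set. Edge coverage: each edge of G has both endpoints in at least one bag. Running intersection: for every vertex, the bags containing it form a connected subtree. All three properties hold, so this is a valid tree decomposition of width max|bag| − 1 = 1, and hence tw(G) ≤ 1.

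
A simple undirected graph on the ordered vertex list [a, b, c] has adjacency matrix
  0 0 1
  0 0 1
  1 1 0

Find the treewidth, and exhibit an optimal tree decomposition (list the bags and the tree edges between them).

The largest bag has 2 vertices, giving width 1; this decomposition certifies tw(G) ≤ 1. Any graph with an edge has treewidth ≥ 1, and G has the edge c–b. Combining the bounds, tw(G) = 1.

Treewidth 1.
Bags: B1 = {b, c}  B2 = {a, c}
Tree: B1–B2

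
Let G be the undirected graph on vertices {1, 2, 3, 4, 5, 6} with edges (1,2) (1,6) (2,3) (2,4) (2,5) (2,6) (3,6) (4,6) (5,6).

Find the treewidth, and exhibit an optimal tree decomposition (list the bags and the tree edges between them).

Every bag has size at most 3, so the width is 3 − 1 = 2 and tw(G) ≤ 2. Conversely, {1, 2, 6} is a clique of size 3, and the vertices of any clique must share a bag in every tree decomposition; so some bag has ≥ 3 vertices and tw(G) ≥ 2. The upper and lower bounds meet at 2, so that is the treewidth.

Treewidth 2.
One optimal decomposition is:
Bags: B1 = {1, 2, 6}  B2 = {2, 4, 6}  B3 = {2, 3, 6}  B4 = {2, 5, 6}
Tree: B1–B2, B1–B3, B2–B4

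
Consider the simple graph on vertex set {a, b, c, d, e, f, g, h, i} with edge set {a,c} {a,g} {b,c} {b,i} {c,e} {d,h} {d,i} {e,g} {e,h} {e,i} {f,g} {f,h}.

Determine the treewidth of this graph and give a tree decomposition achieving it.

Every bag has size at most 4, so the width is 4 − 1 = 3 and tw(G) ≤ 3. For the lower bound: the 4 vertex sets {b,d,i}, {h}, {e}, {a,c,f,g} are disjoint, each induces a connected subgraph, and every pair is joined by at least one edge of G. Contracting each set to a single vertex therefore yields K_{4} as a minor, and since treewidth is minor-monotone, tw(G) ≥ tw(K_{4}) = 3. Combining the bounds, tw(G) = 3.

Treewidth 3.
Bags: B1 = {b, d, h, i}  B2 = {b, e, h, i}  B3 = {b, c, e, h}  B4 = {c, e, f, h}  B5 = {c, e, f, g}  B6 = {a, c, f, g}
Tree: B1–B2, B2–B3, B3–B4, B4–B5, B5–B6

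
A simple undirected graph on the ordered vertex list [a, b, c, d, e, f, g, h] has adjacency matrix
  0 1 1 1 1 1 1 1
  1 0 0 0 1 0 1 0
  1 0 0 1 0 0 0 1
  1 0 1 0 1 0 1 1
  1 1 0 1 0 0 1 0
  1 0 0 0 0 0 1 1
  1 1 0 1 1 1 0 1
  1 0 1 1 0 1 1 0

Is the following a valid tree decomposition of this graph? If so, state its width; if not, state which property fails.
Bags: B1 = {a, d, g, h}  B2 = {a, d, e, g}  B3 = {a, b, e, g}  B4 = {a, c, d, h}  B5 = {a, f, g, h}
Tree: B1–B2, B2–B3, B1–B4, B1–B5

Yes; width 3.

Every vertex of G appears in some bag (union = {a, b, c, d, e, f, g, h}); every edge is covered by a bag; and for each vertex v the set of bags containing v is connected in the bag tree. The decomposition is therefore valid. The largest bag has 4 vertices, so the width is 3.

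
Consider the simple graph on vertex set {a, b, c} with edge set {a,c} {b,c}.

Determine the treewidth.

1

A width-1 tree decomposition is:
Bags: B1 = {b, c}  B2 = {a, c}
Tree: B1–B2
Every bag has size at most 2, so the width is 2 − 1 = 1 and tw(G) ≤ 1. Since G has at least one edge (e.g. c–b), it is not an edgeless graph, so tw(G) ≥ 1. Hence tw(G) = 1 exactly.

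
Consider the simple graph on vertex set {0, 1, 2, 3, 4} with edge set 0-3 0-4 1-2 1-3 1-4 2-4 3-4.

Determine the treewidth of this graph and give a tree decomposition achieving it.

Each bag holds 3 vertices, so the decomposition has width 2, which upper-bounds the treewidth. For the lower bound, the 3 vertices {0, 3, 4} are pairwise adjacent, and any tree decomposition puts a clique entirely inside one bag — forcing width ≥ 2. Therefore the treewidth is 2.

Treewidth 2.
One such decomposition:
Bags: B1 = {1, 2, 4}  B2 = {1, 3, 4}  B3 = {0, 3, 4}
Tree: B1–B2, B2–B3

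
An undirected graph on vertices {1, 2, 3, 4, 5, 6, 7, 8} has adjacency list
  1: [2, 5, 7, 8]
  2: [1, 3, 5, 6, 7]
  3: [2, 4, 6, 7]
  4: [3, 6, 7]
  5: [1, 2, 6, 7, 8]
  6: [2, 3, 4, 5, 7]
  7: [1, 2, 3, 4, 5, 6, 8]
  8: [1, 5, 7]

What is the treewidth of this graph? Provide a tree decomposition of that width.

Treewidth 3.
One such decomposition:
Bags: B1 = {1, 5, 7, 8}  B2 = {1, 2, 5, 7}  B3 = {2, 5, 6, 7}  B4 = {2, 3, 6, 7}  B5 = {3, 4, 6, 7}
Tree: B1–B2, B2–B3, B3–B4, B4–B5

Each bag holds 4 vertices, so the decomposition has width 3, which upper-bounds the treewidth. Conversely, {1, 5, 7, 8} is a clique of size 4, and the vertices of any clique must share a bag in every tree decomposition; so some bag has ≥ 4 vertices and tw(G) ≥ 3. Hence tw(G) = 3 exactly.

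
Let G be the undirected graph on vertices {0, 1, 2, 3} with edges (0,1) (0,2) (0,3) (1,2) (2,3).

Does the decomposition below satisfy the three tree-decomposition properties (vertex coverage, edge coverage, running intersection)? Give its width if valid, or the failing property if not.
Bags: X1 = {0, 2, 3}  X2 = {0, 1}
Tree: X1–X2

No — edge (2,1) lies in no bag.

A tree decomposition must satisfy three properties: every vertex lies in some bag; for every edge, both endpoints lie together in some bag; and for every vertex, the bags containing it form a connected subtree. Here edge (2,1) lies in no bag, so the decomposition is invalid.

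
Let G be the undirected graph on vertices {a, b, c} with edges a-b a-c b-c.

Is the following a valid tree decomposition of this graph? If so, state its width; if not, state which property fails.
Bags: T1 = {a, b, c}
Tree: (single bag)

Every vertex of G appears in some bag (union = {a, b, c}); every edge is covered by a bag; and for each vertex v the set of bags containing v is connected in the bag tree. The decomposition is therefore valid. The largest bag has 3 vertices, so the width is 2.

Yes; width 2.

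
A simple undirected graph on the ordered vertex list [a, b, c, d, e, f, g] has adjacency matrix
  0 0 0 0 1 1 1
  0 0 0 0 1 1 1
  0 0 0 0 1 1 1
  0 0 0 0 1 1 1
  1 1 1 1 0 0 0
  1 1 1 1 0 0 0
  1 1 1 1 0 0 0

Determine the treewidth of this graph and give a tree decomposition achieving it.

Each bag holds 4 vertices, so the decomposition has width 3, which upper-bounds the treewidth. For the lower bound: the 4 vertex sets {c,g}, {d,f}, {e}, {a} are disjoint, each induces a connected subgraph, and every pair is joined by at least one edge of G. Contracting each set to a single vertex therefore yields K_{4} as a minor, and since treewidth is minor-monotone, tw(G) ≥ tw(K_{4}) = 3. Hence tw(G) = 3 exactly.

Treewidth 3.
One such decomposition:
Bags: B1 = {c, e, f, g}  B2 = {d, e, f, g}  B3 = {a, e, f, g}  B4 = {b, e, f, g}
Tree: B1–B2, B2–B3, B3–B4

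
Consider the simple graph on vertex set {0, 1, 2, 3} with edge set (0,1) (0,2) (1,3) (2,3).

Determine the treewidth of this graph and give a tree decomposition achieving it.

Treewidth 2.
One such decomposition:
Bags: B1 = {1, 2, 3}  B2 = {0, 1, 2}
Tree: B1–B2

The largest bag has 3 vertices, giving width 2; this decomposition certifies tw(G) ≤ 2. For the lower bound, G contains the cycle 1–3–2–0–1, so G is not a forest; only forests have treewidth ≤ 1, hence tw(G) ≥ 2. Hence tw(G) = 2 exactly.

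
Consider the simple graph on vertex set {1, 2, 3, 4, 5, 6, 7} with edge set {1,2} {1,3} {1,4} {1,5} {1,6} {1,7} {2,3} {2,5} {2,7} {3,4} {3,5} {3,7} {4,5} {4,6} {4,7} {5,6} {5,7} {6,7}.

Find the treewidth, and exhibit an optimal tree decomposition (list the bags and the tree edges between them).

The largest bag has 5 vertices, giving width 4; this decomposition certifies tw(G) ≤ 4. Conversely, {1, 2, 3, 5, 7} is a clique of size 5, and the vertices of any clique must share a bag in every tree decomposition; so some bag has ≥ 5 vertices and tw(G) ≥ 4. Therefore the treewidth is 4.

Treewidth 4.
Bags: B1 = {1, 2, 3, 5, 7}  B2 = {1, 3, 4, 5, 7}  B3 = {1, 4, 5, 6, 7}
Tree: B1–B2, B2–B3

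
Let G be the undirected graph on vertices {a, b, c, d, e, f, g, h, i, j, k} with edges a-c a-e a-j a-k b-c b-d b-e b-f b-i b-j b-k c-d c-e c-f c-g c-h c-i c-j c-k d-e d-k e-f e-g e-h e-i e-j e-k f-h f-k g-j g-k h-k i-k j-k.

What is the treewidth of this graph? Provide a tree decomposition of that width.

Each bag holds 5 vertices, so the decomposition has width 4, which upper-bounds the treewidth. On the other hand G contains the 5-clique {c, e, g, j, k}. A clique must lie in a single bag of any decomposition, so no decomposition can have width below 4. The upper and lower bounds meet at 4, so that is the treewidth.

Treewidth 4.
Bags: B1 = {b, c, e, j, k}  B2 = {b, c, e, f, k}  B3 = {a, c, e, j, k}  B4 = {c, e, g, j, k}  B5 = {b, c, d, e, k}  B6 = {b, c, e, i, k}  B7 = {c, e, f, h, k}
Tree: B1–B2, B1–B3, B3–B4, B1–B5, B1–B6, B2–B7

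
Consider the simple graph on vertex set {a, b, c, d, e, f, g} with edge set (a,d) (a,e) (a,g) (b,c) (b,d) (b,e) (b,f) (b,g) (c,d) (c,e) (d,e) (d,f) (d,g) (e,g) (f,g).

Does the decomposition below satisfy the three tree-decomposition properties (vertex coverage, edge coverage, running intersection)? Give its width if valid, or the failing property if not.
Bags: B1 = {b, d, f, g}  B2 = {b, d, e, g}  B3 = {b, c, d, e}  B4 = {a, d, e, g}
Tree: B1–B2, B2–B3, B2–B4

Yes; width 3.

Every vertex of G appears in some bag (union = {a, b, c, d, e, f, g}); every edge is covered by a bag; and for each vertex v the set of bags containing v is connected in the bag tree. The decomposition is therefore valid. The largest bag has 4 vertices, so the width is 3.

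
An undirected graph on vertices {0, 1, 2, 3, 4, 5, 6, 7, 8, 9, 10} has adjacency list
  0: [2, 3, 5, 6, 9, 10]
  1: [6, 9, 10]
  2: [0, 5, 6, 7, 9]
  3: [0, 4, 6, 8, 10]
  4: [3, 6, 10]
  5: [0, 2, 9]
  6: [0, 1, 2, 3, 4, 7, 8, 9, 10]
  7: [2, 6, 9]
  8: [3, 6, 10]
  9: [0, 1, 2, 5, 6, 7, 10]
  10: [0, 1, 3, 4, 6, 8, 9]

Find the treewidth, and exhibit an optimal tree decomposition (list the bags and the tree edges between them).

Treewidth 3.
One such decomposition:
Bags: B1 = {0, 6, 9, 10}  B2 = {0, 2, 6, 9}  B3 = {1, 6, 9, 10}  B4 = {0, 3, 6, 10}  B5 = {2, 6, 7, 9}  B6 = {3, 4, 6, 10}  B7 = {0, 2, 5, 9}  B8 = {3, 6, 8, 10}
Tree: B1–B2, B1–B3, B1–B4, B2–B5, B4–B6, B2–B7, B6–B8

Each bag holds 4 vertices, so the decomposition has width 3, which upper-bounds the treewidth. For the lower bound, the 4 vertices {0, 2, 5, 9} are pairwise adjacent, and any tree decomposition puts a clique entirely inside one bag — forcing width ≥ 3. Hence tw(G) = 3 exactly.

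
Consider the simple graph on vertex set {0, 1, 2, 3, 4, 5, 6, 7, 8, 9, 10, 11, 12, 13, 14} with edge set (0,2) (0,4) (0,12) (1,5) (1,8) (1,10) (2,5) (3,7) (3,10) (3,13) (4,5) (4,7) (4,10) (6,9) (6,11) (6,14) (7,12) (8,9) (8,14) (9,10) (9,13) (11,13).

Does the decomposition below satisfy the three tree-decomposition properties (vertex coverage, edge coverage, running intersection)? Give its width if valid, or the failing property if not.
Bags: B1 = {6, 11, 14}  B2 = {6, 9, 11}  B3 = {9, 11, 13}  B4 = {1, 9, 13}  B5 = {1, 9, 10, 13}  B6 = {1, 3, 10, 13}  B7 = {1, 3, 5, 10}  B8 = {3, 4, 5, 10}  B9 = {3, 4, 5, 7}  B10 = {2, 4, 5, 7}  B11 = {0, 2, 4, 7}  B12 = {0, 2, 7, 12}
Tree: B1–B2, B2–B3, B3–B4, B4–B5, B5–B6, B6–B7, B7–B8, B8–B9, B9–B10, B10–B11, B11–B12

No — vertex 8 appears in no bag.

A tree decomposition must satisfy three properties: every vertex lies in some bag; for every edge, both endpoints lie together in some bag; and for every vertex, the bags containing it form a connected subtree. Here vertex 8 appears in no bag, so the decomposition is invalid.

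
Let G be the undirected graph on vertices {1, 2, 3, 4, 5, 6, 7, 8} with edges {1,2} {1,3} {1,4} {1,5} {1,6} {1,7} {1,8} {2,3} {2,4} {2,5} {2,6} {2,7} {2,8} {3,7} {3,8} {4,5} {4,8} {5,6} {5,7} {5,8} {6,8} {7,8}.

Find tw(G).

A width-4 tree decomposition is:
Bags: B1 = {1, 2, 5, 7, 8}  B2 = {1, 2, 4, 5, 8}  B3 = {1, 2, 5, 6, 8}  B4 = {1, 2, 3, 7, 8}
Tree: B1–B2, B1–B3, B1–B4
Each bag holds 5 vertices, so the decomposition has width 4, which upper-bounds the treewidth. For the lower bound, the 5 vertices {1, 2, 3, 7, 8} are pairwise adjacent, and any tree decomposition puts a clique entirely inside one bag — forcing width ≥ 4. Combining the bounds, tw(G) = 4.

4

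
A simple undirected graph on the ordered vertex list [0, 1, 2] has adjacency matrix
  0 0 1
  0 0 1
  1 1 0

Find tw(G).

A width-1 tree decomposition is:
Bags: B1 = {1, 2}  B2 = {0, 2}
Tree: B1–B2
Each bag holds 2 vertices, so the decomposition has width 1, which upper-bounds the treewidth. G has an edge, so its treewidth is at least 1. The upper and lower bounds meet at 1, so that is the treewidth.

1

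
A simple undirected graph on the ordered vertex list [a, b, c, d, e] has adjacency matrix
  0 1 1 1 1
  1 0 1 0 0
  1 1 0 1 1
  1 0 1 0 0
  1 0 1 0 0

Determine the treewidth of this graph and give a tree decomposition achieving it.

Treewidth 2.
One optimal decomposition is:
Bags: B1 = {a, c, e}  B2 = {a, c, d}  B3 = {a, b, c}
Tree: B1–B2, B2–B3

Every bag has size at most 3, so the width is 3 − 1 = 2 and tw(G) ≤ 2. On the other hand G contains the 3-clique {a, c, d}. A clique must lie in a single bag of any decomposition, so no decomposition can have width below 2. Combining the bounds, tw(G) = 2.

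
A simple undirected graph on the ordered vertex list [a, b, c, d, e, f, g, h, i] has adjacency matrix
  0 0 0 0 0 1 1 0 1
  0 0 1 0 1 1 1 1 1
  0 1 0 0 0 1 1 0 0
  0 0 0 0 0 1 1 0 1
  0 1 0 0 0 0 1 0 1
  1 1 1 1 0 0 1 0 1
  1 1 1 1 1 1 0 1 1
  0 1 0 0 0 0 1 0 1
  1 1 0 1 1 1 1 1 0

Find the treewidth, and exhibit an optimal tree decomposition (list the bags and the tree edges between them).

Treewidth 3.
Bags: B1 = {b, f, g, i}  B2 = {b, e, g, i}  B3 = {d, f, g, i}  B4 = {b, g, h, i}  B5 = {b, c, f, g}  B6 = {a, f, g, i}
Tree: B1–B2, B1–B3, B1–B4, B1–B5, B3–B6

The largest bag has 4 vertices, giving width 3; this decomposition certifies tw(G) ≤ 3. Conversely, {b, c, f, g} is a clique of size 4, and the vertices of any clique must share a bag in every tree decomposition; so some bag has ≥ 4 vertices and tw(G) ≥ 3. The upper and lower bounds meet at 3, so that is the treewidth.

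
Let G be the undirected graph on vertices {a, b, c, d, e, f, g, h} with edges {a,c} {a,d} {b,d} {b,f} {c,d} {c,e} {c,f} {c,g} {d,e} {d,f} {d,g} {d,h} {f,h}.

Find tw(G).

2

A width-2 tree decomposition is:
Bags: B1 = {a, c, d}  B2 = {c, d, f}  B3 = {c, d, g}  B4 = {d, f, h}  B5 = {c, d, e}  B6 = {b, d, f}
Tree: B1–B2, B2–B3, B2–B4, B1–B5, B4–B6
Each bag holds 3 vertices, so the decomposition has width 2, which upper-bounds the treewidth. On the other hand G contains the 3-clique {d, f, h}. A clique must lie in a single bag of any decomposition, so no decomposition can have width below 2. Combining the bounds, tw(G) = 2.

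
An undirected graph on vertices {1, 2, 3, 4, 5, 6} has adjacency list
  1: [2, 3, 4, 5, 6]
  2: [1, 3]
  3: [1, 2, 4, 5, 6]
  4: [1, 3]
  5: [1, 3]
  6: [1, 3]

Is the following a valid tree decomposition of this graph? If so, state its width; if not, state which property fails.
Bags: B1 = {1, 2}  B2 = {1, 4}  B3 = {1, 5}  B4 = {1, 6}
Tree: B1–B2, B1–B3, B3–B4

No — vertex 3 appears in no bag.

A tree decomposition must satisfy three properties: every vertex lies in some bag; for every edge, both endpoints lie together in some bag; and for every vertex, the bags containing it form a connected subtree. Here vertex 3 appears in no bag, so the decomposition is invalid.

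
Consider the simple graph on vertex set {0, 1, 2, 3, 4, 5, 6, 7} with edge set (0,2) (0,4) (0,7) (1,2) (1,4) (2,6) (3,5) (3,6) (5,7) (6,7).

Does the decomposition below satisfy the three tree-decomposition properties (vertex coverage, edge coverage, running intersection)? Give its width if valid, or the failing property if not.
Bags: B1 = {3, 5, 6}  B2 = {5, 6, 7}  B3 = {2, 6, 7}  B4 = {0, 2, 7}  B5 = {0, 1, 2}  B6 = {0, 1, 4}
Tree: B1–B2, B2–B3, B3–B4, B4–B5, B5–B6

Yes; width 2.

Checking the three conditions: (i) the bags cover all of {0, 1, 2, 3, 4, 5, 6, 7}; (ii) for each edge, some bag contains both endpoints; (iii) the bags containing any fixed vertex form a subtree. All hold, so the decomposition is valid with width 3 − 1 = 2.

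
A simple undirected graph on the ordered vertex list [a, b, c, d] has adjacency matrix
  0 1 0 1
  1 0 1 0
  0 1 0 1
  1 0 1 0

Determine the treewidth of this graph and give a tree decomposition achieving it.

Each bag holds 3 vertices, so the decomposition has width 2, which upper-bounds the treewidth. For the lower bound, G contains the cycle c–b–a–d–c, so G is not a forest; only forests have treewidth ≤ 1, hence tw(G) ≥ 2. Combining the bounds, tw(G) = 2.

Treewidth 2.
One optimal decomposition is:
Bags: B1 = {a, b, c}  B2 = {a, c, d}
Tree: B1–B2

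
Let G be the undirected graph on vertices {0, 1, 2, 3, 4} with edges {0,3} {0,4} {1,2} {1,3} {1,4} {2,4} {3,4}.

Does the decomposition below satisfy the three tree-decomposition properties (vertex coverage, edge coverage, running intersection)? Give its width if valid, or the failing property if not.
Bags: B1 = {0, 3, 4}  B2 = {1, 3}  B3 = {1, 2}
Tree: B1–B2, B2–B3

No — edge (4,1) lies in no bag.

A tree decomposition must satisfy three properties: every vertex lies in some bag; for every edge, both endpoints lie together in some bag; and for every vertex, the bags containing it form a connected subtree. Here edge (4,1) lies in no bag, so the decomposition is invalid.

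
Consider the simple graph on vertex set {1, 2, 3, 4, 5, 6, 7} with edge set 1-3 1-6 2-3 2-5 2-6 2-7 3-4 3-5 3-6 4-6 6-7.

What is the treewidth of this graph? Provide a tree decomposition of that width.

Treewidth 2.
One optimal decomposition is:
Bags: B1 = {1, 3, 6}  B2 = {2, 3, 6}  B3 = {2, 6, 7}  B4 = {3, 4, 6}  B5 = {2, 3, 5}
Tree: B1–B2, B2–B3, B1–B4, B2–B5

Each bag holds 3 vertices, so the decomposition has width 2, which upper-bounds the treewidth. Conversely, {2, 3, 5} is a clique of size 3, and the vertices of any clique must share a bag in every tree decomposition; so some bag has ≥ 3 vertices and tw(G) ≥ 2. The upper and lower bounds meet at 2, so that is the treewidth.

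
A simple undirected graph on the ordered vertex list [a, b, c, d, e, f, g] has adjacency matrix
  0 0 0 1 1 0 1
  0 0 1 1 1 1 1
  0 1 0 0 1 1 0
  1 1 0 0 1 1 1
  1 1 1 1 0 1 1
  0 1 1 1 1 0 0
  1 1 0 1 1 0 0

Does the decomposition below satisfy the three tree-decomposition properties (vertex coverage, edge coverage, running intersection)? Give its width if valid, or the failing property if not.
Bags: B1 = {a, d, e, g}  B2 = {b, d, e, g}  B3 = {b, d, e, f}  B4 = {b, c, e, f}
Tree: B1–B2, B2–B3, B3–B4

Yes; width 3.

Checking the three conditions: (i) the bags cover all of {a, b, c, d, e, f, g}; (ii) for each edge, some bag contains both endpoints; (iii) the bags containing any fixed vertex form a subtree. All hold, so the decomposition is valid with width 4 − 1 = 3.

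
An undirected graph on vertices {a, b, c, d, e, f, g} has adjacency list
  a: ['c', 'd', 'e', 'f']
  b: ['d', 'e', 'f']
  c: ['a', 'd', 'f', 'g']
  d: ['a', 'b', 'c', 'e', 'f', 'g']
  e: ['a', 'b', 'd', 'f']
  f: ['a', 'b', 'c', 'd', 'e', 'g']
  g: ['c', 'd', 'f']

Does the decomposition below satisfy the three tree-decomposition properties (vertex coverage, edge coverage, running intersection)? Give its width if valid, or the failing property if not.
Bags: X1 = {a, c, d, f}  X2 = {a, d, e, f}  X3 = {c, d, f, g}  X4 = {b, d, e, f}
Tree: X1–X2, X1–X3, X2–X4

Yes; width 3.

Every vertex of G appears in some bag (union = {a, b, c, d, e, f, g}); every edge is covered by a bag; and for each vertex v the set of bags containing v is connected in the bag tree. The decomposition is therefore valid. The largest bag has 4 vertices, so the width is 3.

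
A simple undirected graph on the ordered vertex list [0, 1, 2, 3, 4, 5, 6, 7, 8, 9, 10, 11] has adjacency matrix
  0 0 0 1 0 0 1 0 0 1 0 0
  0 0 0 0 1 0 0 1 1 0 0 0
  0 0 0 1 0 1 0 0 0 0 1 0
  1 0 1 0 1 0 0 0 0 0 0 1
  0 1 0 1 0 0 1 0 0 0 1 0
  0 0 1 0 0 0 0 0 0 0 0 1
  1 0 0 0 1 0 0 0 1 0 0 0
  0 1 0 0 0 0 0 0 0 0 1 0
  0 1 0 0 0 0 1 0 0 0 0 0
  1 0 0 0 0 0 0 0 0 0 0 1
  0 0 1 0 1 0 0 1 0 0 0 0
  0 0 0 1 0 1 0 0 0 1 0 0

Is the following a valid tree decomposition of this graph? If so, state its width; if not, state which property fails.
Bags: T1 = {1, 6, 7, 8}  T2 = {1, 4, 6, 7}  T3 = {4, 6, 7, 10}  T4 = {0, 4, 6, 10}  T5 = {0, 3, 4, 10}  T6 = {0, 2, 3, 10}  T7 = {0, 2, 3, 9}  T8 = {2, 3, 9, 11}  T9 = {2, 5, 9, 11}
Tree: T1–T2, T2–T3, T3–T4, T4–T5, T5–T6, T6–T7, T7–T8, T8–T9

Vertex coverage: the bags together contain {0, 1, 2, 3, 4, 5, 6, 7, 8, 9, 10, 11}, the full vertex set. Edge coverage: each edge of G has both endpoints in at least one bag. Running intersection: for every vertex, the bags containing it form a connected subtree. All three properties hold, so this is a valid tree decomposition of width max|bag| − 1 = 3, and hence tw(G) ≤ 3.

Yes; width 3.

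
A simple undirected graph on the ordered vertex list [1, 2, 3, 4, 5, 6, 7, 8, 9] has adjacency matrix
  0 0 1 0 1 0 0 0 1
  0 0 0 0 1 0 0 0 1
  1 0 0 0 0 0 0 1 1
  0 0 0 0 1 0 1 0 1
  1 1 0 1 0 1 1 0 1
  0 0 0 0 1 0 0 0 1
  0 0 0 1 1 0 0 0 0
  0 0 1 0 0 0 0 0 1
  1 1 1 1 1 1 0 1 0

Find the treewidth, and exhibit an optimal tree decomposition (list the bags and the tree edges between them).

Each bag holds 3 vertices, so the decomposition has width 2, which upper-bounds the treewidth. For the lower bound, the 3 vertices {3, 8, 9} are pairwise adjacent, and any tree decomposition puts a clique entirely inside one bag — forcing width ≥ 2. Therefore the treewidth is 2.

Treewidth 2.
Bags: B1 = {4, 5, 9}  B2 = {4, 5, 7}  B3 = {1, 5, 9}  B4 = {2, 5, 9}  B5 = {5, 6, 9}  B6 = {1, 3, 9}  B7 = {3, 8, 9}
Tree: B1–B2, B1–B3, B3–B4, B4–B5, B3–B6, B6–B7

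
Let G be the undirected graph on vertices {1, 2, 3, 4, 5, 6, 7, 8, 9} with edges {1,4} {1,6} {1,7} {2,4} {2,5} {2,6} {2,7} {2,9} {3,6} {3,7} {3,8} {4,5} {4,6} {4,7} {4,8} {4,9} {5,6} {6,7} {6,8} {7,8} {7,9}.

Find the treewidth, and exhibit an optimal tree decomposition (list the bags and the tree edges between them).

The largest bag has 4 vertices, giving width 3; this decomposition certifies tw(G) ≤ 3. On the other hand G contains the 4-clique {3, 6, 7, 8}. A clique must lie in a single bag of any decomposition, so no decomposition can have width below 3. Combining the bounds, tw(G) = 3.

Treewidth 3.
One optimal decomposition is:
Bags: B1 = {2, 4, 7, 9}  B2 = {2, 4, 6, 7}  B3 = {4, 6, 7, 8}  B4 = {3, 6, 7, 8}  B5 = {1, 4, 6, 7}  B6 = {2, 4, 5, 6}
Tree: B1–B2, B2–B3, B3–B4, B2–B5, B2–B6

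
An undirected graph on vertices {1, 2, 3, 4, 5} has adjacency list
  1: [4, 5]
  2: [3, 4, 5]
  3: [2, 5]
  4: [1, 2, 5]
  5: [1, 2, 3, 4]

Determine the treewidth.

2

A width-2 tree decomposition is:
Bags: B1 = {1, 4, 5}  B2 = {2, 4, 5}  B3 = {2, 3, 5}
Tree: B1–B2, B2–B3
Each bag holds 3 vertices, so the decomposition has width 2, which upper-bounds the treewidth. Conversely, {1, 4, 5} is a clique of size 3, and the vertices of any clique must share a bag in every tree decomposition; so some bag has ≥ 3 vertices and tw(G) ≥ 2. Hence tw(G) = 2 exactly.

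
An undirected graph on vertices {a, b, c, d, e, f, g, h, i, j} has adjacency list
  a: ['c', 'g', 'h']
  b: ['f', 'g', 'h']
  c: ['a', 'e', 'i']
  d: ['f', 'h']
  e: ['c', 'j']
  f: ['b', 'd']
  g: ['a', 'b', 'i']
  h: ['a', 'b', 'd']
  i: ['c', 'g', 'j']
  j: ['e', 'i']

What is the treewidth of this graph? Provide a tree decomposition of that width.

Each bag holds 3 vertices, so the decomposition has width 2, which upper-bounds the treewidth. For the lower bound, G contains the cycle j–e–c–i–j, so G is not a forest; only forests have treewidth ≤ 1, hence tw(G) ≥ 2. Therefore the treewidth is 2.

Treewidth 2.
One optimal decomposition is:
Bags: B1 = {e, i, j}  B2 = {c, e, i}  B3 = {c, g, i}  B4 = {a, c, g}  B5 = {a, b, g}  B6 = {a, b, h}  B7 = {b, f, h}  B8 = {d, f, h}
Tree: B1–B2, B2–B3, B3–B4, B4–B5, B5–B6, B6–B7, B7–B8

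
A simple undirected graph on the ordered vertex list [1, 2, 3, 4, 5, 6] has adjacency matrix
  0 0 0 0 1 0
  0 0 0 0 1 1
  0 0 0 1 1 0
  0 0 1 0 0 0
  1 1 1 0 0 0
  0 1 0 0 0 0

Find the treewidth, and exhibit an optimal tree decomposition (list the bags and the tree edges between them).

Treewidth 1.
One such decomposition:
Bags: B1 = {3, 5}  B2 = {2, 5}  B3 = {2, 6}  B4 = {1, 5}  B5 = {3, 4}
Tree: B1–B2, B2–B3, B1–B4, B1–B5

The largest bag has 2 vertices, giving width 1; this decomposition certifies tw(G) ≤ 1. G has an edge, so its treewidth is at least 1. The upper and lower bounds meet at 1, so that is the treewidth.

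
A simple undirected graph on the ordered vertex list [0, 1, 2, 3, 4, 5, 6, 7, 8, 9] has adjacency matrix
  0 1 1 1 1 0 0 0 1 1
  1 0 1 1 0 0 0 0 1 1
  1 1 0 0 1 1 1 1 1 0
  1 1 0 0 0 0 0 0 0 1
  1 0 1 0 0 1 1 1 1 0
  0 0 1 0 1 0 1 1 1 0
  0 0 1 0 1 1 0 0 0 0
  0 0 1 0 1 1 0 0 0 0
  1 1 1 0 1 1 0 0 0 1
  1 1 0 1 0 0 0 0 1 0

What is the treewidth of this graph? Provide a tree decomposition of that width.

The largest bag has 4 vertices, giving width 3; this decomposition certifies tw(G) ≤ 3. On the other hand G contains the 4-clique {0, 1, 8, 9}. A clique must lie in a single bag of any decomposition, so no decomposition can have width below 3. The upper and lower bounds meet at 3, so that is the treewidth.

Treewidth 3.
One optimal decomposition is:
Bags: B1 = {0, 1, 2, 8}  B2 = {0, 1, 8, 9}  B3 = {0, 2, 4, 8}  B4 = {0, 1, 3, 9}  B5 = {2, 4, 5, 8}  B6 = {2, 4, 5, 6}  B7 = {2, 4, 5, 7}
Tree: B1–B2, B1–B3, B2–B4, B3–B5, B5–B6, B5–B7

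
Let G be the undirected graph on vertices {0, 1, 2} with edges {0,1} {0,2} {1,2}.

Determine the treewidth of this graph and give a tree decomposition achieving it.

Treewidth 2.
Bags: B1 = {0, 1, 2}
Tree: (single bag)

A single bag containing all 3 vertices is trivially a valid decomposition of width 2. Conversely, {0, 1, 2} is a clique of size 3, and the vertices of any clique must share a bag in every tree decomposition; so some bag has ≥ 3 vertices and tw(G) ≥ 2. The upper and lower bounds meet at 2, so that is the treewidth.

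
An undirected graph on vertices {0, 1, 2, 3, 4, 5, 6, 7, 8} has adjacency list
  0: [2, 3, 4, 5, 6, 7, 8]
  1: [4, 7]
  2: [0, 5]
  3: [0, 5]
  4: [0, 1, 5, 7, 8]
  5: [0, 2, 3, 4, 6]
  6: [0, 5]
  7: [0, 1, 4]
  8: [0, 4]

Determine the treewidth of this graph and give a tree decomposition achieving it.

Treewidth 2.
One optimal decomposition is:
Bags: B1 = {0, 4, 8}  B2 = {0, 4, 5}  B3 = {0, 4, 7}  B4 = {0, 2, 5}  B5 = {0, 3, 5}  B6 = {0, 5, 6}  B7 = {1, 4, 7}
Tree: B1–B2, B2–B3, B2–B4, B4–B5, B4–B6, B3–B7

Every bag has size at most 3, so the width is 3 − 1 = 2 and tw(G) ≤ 2. Conversely, {0, 4, 8} is a clique of size 3, and the vertices of any clique must share a bag in every tree decomposition; so some bag has ≥ 3 vertices and tw(G) ≥ 2. Combining the bounds, tw(G) = 2.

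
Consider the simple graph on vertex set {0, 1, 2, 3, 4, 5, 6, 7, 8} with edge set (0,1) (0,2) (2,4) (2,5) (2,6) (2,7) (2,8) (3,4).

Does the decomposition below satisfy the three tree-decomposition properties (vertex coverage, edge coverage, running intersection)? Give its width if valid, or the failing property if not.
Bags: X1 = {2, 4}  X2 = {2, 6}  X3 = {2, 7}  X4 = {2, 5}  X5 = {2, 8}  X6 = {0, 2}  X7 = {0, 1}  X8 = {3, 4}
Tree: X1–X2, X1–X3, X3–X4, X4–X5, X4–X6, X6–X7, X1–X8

Every vertex of G appears in some bag (union = {0, 1, 2, 3, 4, 5, 6, 7, 8}); every edge is covered by a bag; and for each vertex v the set of bags containing v is connected in the bag tree. The decomposition is therefore valid. The largest bag has 2 vertices, so the width is 1.

Yes; width 1.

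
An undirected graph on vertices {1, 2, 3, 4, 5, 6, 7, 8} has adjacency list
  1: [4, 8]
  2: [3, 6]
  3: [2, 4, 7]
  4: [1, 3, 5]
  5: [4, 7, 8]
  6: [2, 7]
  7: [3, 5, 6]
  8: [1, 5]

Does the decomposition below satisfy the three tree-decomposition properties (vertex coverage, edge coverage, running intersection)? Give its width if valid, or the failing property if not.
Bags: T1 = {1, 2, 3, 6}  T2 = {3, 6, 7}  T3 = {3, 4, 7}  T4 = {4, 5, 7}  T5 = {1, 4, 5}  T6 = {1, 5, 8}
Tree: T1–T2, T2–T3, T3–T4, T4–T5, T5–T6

A tree decomposition must satisfy three properties: every vertex lies in some bag; for every edge, both endpoints lie together in some bag; and for every vertex, the bags containing it form a connected subtree. Here bags containing vertex 1 are not connected in the tree, so the decomposition is invalid.

No — bags containing vertex 1 are not connected in the tree.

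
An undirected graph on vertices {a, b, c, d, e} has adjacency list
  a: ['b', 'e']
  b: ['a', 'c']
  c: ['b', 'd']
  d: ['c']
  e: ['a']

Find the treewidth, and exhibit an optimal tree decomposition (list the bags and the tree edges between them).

The largest bag has 2 vertices, giving width 1; this decomposition certifies tw(G) ≤ 1. Since G has at least one edge (e.g. e–a), it is not an edgeless graph, so tw(G) ≥ 1. Hence tw(G) = 1 exactly.

Treewidth 1.
One such decomposition:
Bags: B1 = {a, e}  B2 = {a, b}  B3 = {b, c}  B4 = {c, d}
Tree: B1–B2, B2–B3, B3–B4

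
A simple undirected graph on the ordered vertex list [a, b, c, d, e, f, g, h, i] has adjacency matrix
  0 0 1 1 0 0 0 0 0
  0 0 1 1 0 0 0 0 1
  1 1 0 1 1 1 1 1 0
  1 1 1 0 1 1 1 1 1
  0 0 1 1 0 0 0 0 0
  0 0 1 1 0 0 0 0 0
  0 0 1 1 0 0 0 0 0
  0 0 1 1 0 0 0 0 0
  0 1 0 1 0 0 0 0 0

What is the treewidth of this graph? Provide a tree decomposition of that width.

Each bag holds 3 vertices, so the decomposition has width 2, which upper-bounds the treewidth. For the lower bound, the 3 vertices {c, d, f} are pairwise adjacent, and any tree decomposition puts a clique entirely inside one bag — forcing width ≥ 2. The upper and lower bounds meet at 2, so that is the treewidth.

Treewidth 2.
One optimal decomposition is:
Bags: B1 = {c, d, g}  B2 = {b, c, d}  B3 = {b, d, i}  B4 = {a, c, d}  B5 = {c, d, f}  B6 = {c, d, h}  B7 = {c, d, e}
Tree: B1–B2, B2–B3, B2–B4, B1–B5, B4–B6, B4–B7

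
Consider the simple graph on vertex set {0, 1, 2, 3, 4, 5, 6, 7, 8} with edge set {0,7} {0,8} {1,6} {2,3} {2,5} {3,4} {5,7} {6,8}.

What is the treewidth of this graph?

A width-1 tree decomposition is:
Bags: B1 = {1, 6}  B2 = {6, 8}  B3 = {0, 8}  B4 = {0, 7}  B5 = {5, 7}  B6 = {2, 5}  B7 = {2, 3}  B8 = {3, 4}
Tree: B1–B2, B2–B3, B3–B4, B4–B5, B5–B6, B6–B7, B7–B8
Each bag holds 2 vertices, so the decomposition has width 1, which upper-bounds the treewidth. G has an edge, so its treewidth is at least 1. Therefore the treewidth is 1.

1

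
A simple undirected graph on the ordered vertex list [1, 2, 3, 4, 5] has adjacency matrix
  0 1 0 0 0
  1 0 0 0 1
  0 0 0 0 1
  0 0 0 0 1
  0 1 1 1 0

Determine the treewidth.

1

A width-1 tree decomposition is:
Bags: B1 = {2, 5}  B2 = {4, 5}  B3 = {3, 5}  B4 = {1, 2}
Tree: B1–B2, B2–B3, B1–B4
Every bag has size at most 2, so the width is 2 − 1 = 1 and tw(G) ≤ 1. Since G has at least one edge (e.g. 2–5), it is not an edgeless graph, so tw(G) ≥ 1. Hence tw(G) = 1 exactly.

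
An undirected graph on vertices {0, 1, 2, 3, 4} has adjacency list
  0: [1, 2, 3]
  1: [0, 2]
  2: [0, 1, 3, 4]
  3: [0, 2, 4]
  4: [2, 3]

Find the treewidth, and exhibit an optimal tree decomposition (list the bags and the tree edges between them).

Treewidth 2.
One such decomposition:
Bags: B1 = {0, 2, 3}  B2 = {2, 3, 4}  B3 = {0, 1, 2}
Tree: B1–B2, B1–B3

Every bag has size at most 3, so the width is 3 − 1 = 2 and tw(G) ≤ 2. For the lower bound, the 3 vertices {0, 1, 2} are pairwise adjacent, and any tree decomposition puts a clique entirely inside one bag — forcing width ≥ 2. Therefore the treewidth is 2.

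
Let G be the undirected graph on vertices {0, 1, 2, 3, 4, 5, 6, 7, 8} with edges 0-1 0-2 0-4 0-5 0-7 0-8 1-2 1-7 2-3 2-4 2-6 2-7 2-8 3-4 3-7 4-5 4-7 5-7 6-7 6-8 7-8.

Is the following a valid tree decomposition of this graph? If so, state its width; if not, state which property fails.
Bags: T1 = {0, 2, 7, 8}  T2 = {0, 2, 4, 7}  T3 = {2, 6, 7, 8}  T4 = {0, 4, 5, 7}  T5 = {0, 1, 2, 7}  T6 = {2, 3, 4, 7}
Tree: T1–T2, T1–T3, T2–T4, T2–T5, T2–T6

Yes; width 3.

Vertex coverage: the bags together contain {0, 1, 2, 3, 4, 5, 6, 7, 8}, the full vertex set. Edge coverage: each edge of G has both endpoints in at least one bag. Running intersection: for every vertex, the bags containing it form a connected subtree. All three properties hold, so this is a valid tree decomposition of width max|bag| − 1 = 3, and hence tw(G) ≤ 3.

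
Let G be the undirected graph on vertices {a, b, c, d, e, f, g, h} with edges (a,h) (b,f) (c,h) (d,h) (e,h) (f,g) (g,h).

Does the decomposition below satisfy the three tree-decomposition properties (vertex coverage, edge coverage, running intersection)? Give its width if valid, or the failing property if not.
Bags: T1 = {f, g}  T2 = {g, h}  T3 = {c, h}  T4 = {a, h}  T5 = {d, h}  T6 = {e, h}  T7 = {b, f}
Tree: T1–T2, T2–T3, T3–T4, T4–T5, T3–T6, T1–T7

Vertex coverage: the bags together contain {a, b, c, d, e, f, g, h}, the full vertex set. Edge coverage: each edge of G has both endpoints in at least one bag. Running intersection: for every vertex, the bags containing it form a connected subtree. All three properties hold, so this is a valid tree decomposition of width max|bag| − 1 = 1, and hence tw(G) ≤ 1.

Yes; width 1.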